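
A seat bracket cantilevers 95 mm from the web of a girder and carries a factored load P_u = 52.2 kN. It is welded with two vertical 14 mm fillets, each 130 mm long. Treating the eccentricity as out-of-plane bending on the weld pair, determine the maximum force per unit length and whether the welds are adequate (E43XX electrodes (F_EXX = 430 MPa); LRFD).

L_w = 2 × 130 = 260 mm; section modulus (unit throat) S = 2 × L²/6 = 5633 mm².
Direct shear f_v = P/L_w = 52.2×10³/260 = 200.8 N/mm.
Moment M = P × e = 52.2×10³ × 95 = 4959000 N·mm; bending f_b = M/S = 880.3 N/mm.
f_max = √(f_v² + f_b²) = √(200.8² + 880.3²) = 902.9 N/mm.
φr_n = 0.75 × 0.6 × 430 × (0.707 × 14) = 1915 N/mm → adequate.

f_max ≈ 903 N/mm; adequate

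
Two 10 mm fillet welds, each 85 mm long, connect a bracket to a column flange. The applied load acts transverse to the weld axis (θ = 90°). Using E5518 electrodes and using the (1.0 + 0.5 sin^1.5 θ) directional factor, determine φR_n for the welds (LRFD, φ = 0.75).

E55XX → F_EXX = 550 MPa.
t_e = 0.707 × 10 = 7.07 mm; A_we = 7.07 × 170 = 1202 mm².
Directional factor: 1.0 + 0.5 sin^1.5(90°) = 1.5.
F_nw = 0.6 × 550 × 1.5 = 495 MPa.
φR_n = 0.75 × 495 × 1202 × 10⁻³ = 446.2 kN.

φR_n ≈ 446 kN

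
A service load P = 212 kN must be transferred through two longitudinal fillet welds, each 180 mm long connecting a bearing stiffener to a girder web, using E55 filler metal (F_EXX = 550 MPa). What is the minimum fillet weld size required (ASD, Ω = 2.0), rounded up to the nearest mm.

w = 6 mm

Total weld length L = 360 mm.
Required throat t_e = P × Ω / (0.6 F_EXX × L) = 212 × 2.0 / (0.6 × 550 × 360 × 10⁻³) = 3.569 mm.
Required leg w = t_e / 0.707 = 5.048 mm → use 6 mm.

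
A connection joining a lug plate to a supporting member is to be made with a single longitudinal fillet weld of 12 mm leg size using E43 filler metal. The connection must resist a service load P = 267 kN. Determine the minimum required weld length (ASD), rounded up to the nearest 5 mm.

L = 245 mm

E43XX → F_EXX = 430 MPa.
Throat t_e = 0.707 × 12 = 8.484 mm.
r_n/Ω = (0.6 × 430 × 8.484) / 2.0 = 1094 N/mm = 1.094 kN/mm.
L_req = P / (r_n/Ω) = 267 / 1.094 = 244 mm total.
Round up → use L = 245 mm.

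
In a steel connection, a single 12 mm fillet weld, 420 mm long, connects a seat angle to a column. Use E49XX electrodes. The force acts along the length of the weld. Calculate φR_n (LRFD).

E49XX → F_EXX = 490 MPa.
Effective throat t_e = 0.707 × 12 = 8.484 mm.
Total length L = 420 mm; A_we = 8.484 × 420 = 3563 mm².
F_nw = 0.6 F_EXX = 0.6 × 490 = 294 MPa.
φR_n = 0.75 × 294 × 3563 × 10⁻³ = 785.7 kN.

φR_n ≈ 786 kN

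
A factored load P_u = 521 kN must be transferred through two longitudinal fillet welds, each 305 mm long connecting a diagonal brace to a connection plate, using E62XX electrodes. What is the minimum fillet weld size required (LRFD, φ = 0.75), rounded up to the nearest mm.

w = 5 mm

E62XX → F_EXX = 620 MPa.
Total weld length L = 610 mm.
Required throat t_e = P_u / (φ × 0.6 F_EXX × L) = 521 / (0.75 × 0.6 × 620 × 610 × 10⁻³) = 3.061 mm.
Required leg w = t_e / 0.707 = 4.33 mm → use 5 mm.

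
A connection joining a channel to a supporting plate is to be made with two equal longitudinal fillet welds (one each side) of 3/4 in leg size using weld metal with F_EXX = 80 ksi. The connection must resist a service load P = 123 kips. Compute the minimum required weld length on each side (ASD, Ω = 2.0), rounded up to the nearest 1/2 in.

L = 5 in on each side

Throat t_e = 0.707 × 0.75 = 0.5302 in.
r_n/Ω = (0.6 × 80 × 0.5302) / 2.0 = 12.73 kip/in.
L_req = P / (r_n/Ω) = 123 / 12.73 = 9.665 in total.
Per side: 9.665 / 2 = 4.833 in.
Round up → use L = 5 in on each side.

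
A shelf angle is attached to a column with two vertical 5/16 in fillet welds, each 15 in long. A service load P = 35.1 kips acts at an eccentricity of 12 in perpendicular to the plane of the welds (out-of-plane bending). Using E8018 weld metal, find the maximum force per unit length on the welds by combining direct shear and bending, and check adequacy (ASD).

E80XX → F_EXX = 80 ksi.
L_w = 2 × 15 = 30 in; section modulus (unit throat) S = 2 × L²/6 = 75 in².
Direct shear f_v = P/L_w = 35.1/30 = 1.17 kip/in.
Moment M = P × e = 35.1 × 12 = 421.2 kip·in; bending f_b = M/S = 5.616 kip/in.
f_max = √(f_v² + f_b²) = √(1.17² + 5.616²) = 5.737 kip/in.
r_n/Ω = (1/2.0) × 0.6 × 80 × (0.707 × 0.3125) = 5.302 kip/in → NOT adequate.

f_max ≈ 5.74 kip/in; NOT adequate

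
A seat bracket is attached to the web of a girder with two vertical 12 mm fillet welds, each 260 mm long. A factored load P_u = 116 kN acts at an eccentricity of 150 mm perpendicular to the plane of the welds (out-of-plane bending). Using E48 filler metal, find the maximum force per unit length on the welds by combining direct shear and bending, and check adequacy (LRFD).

f_max ≈ 804 N/mm; adequate

E48XX → F_EXX = 480 MPa.
L_w = 2 × 260 = 520 mm; section modulus (unit throat) S = 2 × L²/6 = 22530 mm².
Direct shear f_v = P/L_w = 116×10³/520 = 223.1 N/mm.
Moment M = P × e = 116×10³ × 150 = 17400000 N·mm; bending f_b = M/S = 772.2 N/mm.
f_max = √(f_v² + f_b²) = √(223.1² + 772.2²) = 803.8 N/mm.
φr_n = 0.75 × 0.6 × 480 × (0.707 × 12) = 1833 N/mm → adequate.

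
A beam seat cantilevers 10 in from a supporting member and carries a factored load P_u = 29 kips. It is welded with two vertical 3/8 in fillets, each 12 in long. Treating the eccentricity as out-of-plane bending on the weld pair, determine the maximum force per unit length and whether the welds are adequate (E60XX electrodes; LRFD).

E60XX → F_EXX = 60 ksi.
L_w = 2 × 12 = 24 in; section modulus (unit throat) S = 2 × L²/6 = 48 in².
Direct shear f_v = P/L_w = 29/24 = 1.208 kip/in.
Moment M = P × e = 29 × 10 = 290 kip·in; bending f_b = M/S = 6.042 kip/in.
f_max = √(f_v² + f_b²) = √(1.208² + 6.042²) = 6.161 kip/in.
φr_n = 0.75 × 0.6 × 60 × (0.707 × 0.375) = 7.158 kip/in → adequate.

f_max ≈ 6.16 kip/in; adequate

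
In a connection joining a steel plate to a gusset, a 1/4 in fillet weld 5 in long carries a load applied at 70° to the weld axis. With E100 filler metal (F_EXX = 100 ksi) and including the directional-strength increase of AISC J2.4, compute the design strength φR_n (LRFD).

φR_n ≈ 57.9 kips

t_e = 0.707 × 0.25 = 0.1767 in; A_we = 0.1767 × 5 = 0.8837 in².
Directional factor: 1.0 + 0.5 sin^1.5(70°) = 1.455.
F_nw = 0.6 × 100 × 1.455 = 87.33 ksi.
φR_n = 0.75 × 87.33 × 0.8837 = 57.88 kips.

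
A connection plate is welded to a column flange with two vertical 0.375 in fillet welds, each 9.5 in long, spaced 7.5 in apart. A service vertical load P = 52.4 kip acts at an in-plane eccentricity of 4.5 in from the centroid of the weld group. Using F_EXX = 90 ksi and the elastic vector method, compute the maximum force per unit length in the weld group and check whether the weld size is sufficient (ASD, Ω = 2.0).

f_max ≈ 5.62 kip/in; adequate

Total weld length L_w = 19 in. Treat welds as unit-width lines.
Polar moment about centroid: J = 2[d³/12 + d(b/2)²] = 2[9.5³/12 + 9.5×3.75²] = 410.1 in³.
Direct shear f_v = P/L_w = 52.4 / 19 = 2.758 kip/in (vertical).
Torsion M = P·e = 52.4 × 4.5 = 235.8 kip·in.
Critical point at (x, y) = (3.75, 4.75) from centroid. f_tx = M·y/J = 2.731 kip/in; f_ty = M·x/J = 2.156 kip/in.
Resultant f_max = √[f_tx² + (f_v + f_ty)²] = √[2.731² + (2.758 + 2.156)²] = 5.622 kip/in.
Capacity per unit length: r_n/Ω = (1/2.0) × 0.6 × 90 × (0.707 × 0.375) = 7.158 kip/in.
5.622 ≤ 7.158 → adequate.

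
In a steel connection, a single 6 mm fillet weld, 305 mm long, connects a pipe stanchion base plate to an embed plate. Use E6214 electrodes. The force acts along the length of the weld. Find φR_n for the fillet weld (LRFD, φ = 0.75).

E62XX → F_EXX = 620 MPa.
Effective throat t_e = 0.707 × 6 = 4.242 mm.
Total length L = 305 mm; A_we = 4.242 × 305 = 1294 mm².
F_nw = 0.6 F_EXX = 0.6 × 620 = 372 MPa.
φR_n = 0.75 × 372 × 1294 × 10⁻³ = 361 kN.

φR_n ≈ 361 kN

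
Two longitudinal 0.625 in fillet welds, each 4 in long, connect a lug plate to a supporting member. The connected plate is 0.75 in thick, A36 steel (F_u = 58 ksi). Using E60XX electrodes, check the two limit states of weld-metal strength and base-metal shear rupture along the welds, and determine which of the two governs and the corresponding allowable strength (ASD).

E60XX → F_EXX = 60 ksi.
t_e = 0.707 × 0.625 = 0.4419 in; L = 8 in.
Weld metal: R_n/Ω = (1/2.0) × 0.6 × 60 × 0.4419 × 8 = 63.63 kip.
Base metal (shear rupture): R_n/Ω = (1/2.0) × 0.6 × 58 × 0.75 × 8 = 104.4 kip.
Governing: weld metal.

R_n/Ω ≈ 63.6 kip (weld metal governs)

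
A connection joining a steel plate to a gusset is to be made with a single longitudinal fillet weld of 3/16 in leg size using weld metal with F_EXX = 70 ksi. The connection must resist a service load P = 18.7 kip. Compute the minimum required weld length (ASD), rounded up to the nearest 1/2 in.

Throat t_e = 0.707 × 0.1875 = 0.1326 in.
r_n/Ω = (0.6 × 70 × 0.1326) / 2.0 = 2.784 kip/in.
L_req = P / (r_n/Ω) = 18.7 / 2.784 = 6.717 in total.
Round up → use L = 7 in.

L = 7 in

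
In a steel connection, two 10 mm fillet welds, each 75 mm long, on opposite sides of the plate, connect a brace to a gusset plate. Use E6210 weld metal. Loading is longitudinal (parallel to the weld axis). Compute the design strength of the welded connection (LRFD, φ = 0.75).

E62XX → F_EXX = 620 MPa.
Effective throat t_e = 0.707 × 10 = 7.07 mm.
Total length L = 150 mm; A_we = 7.07 × 150 = 1060 mm².
F_nw = 0.6 F_EXX = 0.6 × 620 = 372 MPa.
φR_n = 0.75 × 372 × 1060 × 10⁻³ = 295.9 kN.

φR_n ≈ 296 kN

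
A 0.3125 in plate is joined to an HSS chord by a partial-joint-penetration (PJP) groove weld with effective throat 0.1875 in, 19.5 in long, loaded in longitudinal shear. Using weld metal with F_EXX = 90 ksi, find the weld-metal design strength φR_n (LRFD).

Effective throat (given) t_e = 0.1875 in.
A_we = 0.1875 × 19.5 = 3.656 in².
F_nw = 0.6 F_EXX = 54 ksi.
φR_n = 0.75 × 54 × 3.656 = 148.1 kips.

φR_n ≈ 148 kips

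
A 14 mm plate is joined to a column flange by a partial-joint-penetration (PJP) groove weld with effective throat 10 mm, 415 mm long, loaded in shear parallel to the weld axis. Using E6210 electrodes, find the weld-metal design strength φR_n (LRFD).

φR_n ≈ 1160 kN

E62XX → F_EXX = 620 MPa.
Effective throat (given) t_e = 10 mm.
A_we = 10 × 415 = 4150 mm².
F_nw = 0.6 F_EXX = 372 MPa.
φR_n = 0.75 × 372 × 4150 × 10⁻³ = 1158 kN.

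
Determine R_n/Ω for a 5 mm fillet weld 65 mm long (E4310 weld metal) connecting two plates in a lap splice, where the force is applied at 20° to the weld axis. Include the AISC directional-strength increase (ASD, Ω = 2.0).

E43XX → F_EXX = 430 MPa.
t_e = 0.707 × 5 = 3.535 mm; A_we = 3.535 × 65 = 229.8 mm².
Directional factor: 1.0 + 0.5 sin^1.5(20°) = 1.1.
F_nw = 0.6 × 430 × 1.1 = 283.8 MPa.
R_n/Ω = (283.8 × 229.8) / 2.0 × 10⁻³ = 32.61 kN.

R_n/Ω ≈ 32.6 kN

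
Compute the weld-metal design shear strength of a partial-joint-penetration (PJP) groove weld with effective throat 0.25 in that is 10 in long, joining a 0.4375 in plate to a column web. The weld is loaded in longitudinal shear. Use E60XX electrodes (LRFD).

E60XX → F_EXX = 60 ksi.
Effective throat (given) t_e = 0.25 in.
A_we = 0.25 × 10 = 2.5 in².
F_nw = 0.6 F_EXX = 36 ksi.
φR_n = 0.75 × 36 × 2.5 = 67.5 kips.

φR_n ≈ 67.5 kips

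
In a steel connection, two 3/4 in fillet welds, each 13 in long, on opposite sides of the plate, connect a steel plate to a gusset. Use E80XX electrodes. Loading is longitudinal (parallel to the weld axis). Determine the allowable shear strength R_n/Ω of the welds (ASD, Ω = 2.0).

R_n/Ω ≈ 331 kip

E80XX → F_EXX = 80 ksi.
Effective throat t_e = 0.707 × 0.75 = 0.5302 in.
Total length L = 26 in; A_we = 0.5302 × 26 = 13.79 in².
F_nw = 0.6 F_EXX = 0.6 × 80 = 48 ksi.
R_n = 48 × 13.79 = 661.8 kip; R_n/Ω = 661.8/2.0 = 330.9 kip.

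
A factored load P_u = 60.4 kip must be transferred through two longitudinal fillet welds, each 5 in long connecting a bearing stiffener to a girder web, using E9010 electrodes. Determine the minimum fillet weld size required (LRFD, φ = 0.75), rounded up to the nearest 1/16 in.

E90XX → F_EXX = 90 ksi.
Total weld length L = 10 in.
Required throat t_e = P_u / (φ × 0.6 F_EXX × L) = 60.4 / (0.75 × 0.6 × 90 × 10) = 0.1491 in.
Required leg w = t_e / 0.707 = 0.2109 in → use 1/4 in.

w = 1/4 in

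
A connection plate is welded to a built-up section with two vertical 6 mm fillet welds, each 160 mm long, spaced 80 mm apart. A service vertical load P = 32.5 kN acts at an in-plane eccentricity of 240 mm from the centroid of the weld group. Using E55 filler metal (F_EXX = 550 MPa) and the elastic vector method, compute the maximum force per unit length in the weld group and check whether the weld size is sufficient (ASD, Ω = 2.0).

f_max ≈ 636 N/mm; adequate

Total weld length L_w = 320 mm. Treat welds as unit-width lines.
Polar moment about centroid: J = 2[d³/12 + d(b/2)²] = 2[160³/12 + 160×40²] = 1195000 mm³.
Direct shear f_v = P/L_w = 32.5×10³ / 320 = 101.6 N/mm (vertical).
Torsion M = P·e = 32.5×10³ × 240 = 7800000 N·mm.
Critical point at (x, y) = (40, 80) from centroid. f_tx = M·y/J = 522.3 N/mm; f_ty = M·x/J = 261.2 N/mm.
Resultant f_max = √[f_tx² + (f_v + f_ty)²] = √[522.3² + (101.6 + 261.2)²] = 635.9 N/mm.
Capacity per unit length: r_n/Ω = (1/2.0) × 0.6 × 550 × (0.707 × 6) = 699.9 N/mm.
635.9 ≤ 699.9 → adequate.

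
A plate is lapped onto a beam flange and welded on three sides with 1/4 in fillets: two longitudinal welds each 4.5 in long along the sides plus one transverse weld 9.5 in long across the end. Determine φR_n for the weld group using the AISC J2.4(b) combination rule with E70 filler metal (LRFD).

φR_n ≈ 122 kips

E70XX → F_EXX = 70 ksi.
t_e = 0.707 × 0.25 = 0.1767 in.
R_nwl = 0.6 × 70 × 0.1767 × 9 = 66.81 kips (longitudinal, 2 welds).
R_nwt = 0.6 × 70 × 0.1767 × 9.5 = 70.52 kips (transverse, base value).
(i) R_nwl + R_nwt = 137.3 kips; (ii) 0.85 R_nwl + 1.5 R_nwt = 162.6 kips.
R_n = max = 162.6 kips [governs: (ii)]; φR_n = 121.9 kips.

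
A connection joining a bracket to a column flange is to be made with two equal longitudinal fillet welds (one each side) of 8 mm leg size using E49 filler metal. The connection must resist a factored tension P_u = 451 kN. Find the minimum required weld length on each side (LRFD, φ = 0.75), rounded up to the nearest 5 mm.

E49XX → F_EXX = 490 MPa.
Throat t_e = 0.707 × 8 = 5.656 mm.
φr_n = 0.75 × 0.6 × 490 × 5.656 × 10⁻³ = 1.247 kN/mm.
L_req = P_u / φr_n = 451 / 1.247 = 361.6 mm total.
Per side: 361.6 / 2 = 180.8 mm.
Round up → use L = 185 mm on each side.

L = 185 mm on each side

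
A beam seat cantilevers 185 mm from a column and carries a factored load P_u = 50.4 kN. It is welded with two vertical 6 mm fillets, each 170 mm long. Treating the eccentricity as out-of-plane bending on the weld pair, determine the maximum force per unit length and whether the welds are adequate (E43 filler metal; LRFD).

f_max ≈ 979 N/mm; NOT adequate

E43XX → F_EXX = 430 MPa.
L_w = 2 × 170 = 340 mm; section modulus (unit throat) S = 2 × L²/6 = 9633 mm².
Direct shear f_v = P/L_w = 50.4×10³/340 = 148.2 N/mm.
Moment M = P × e = 50.4×10³ × 185 = 9324000 N·mm; bending f_b = M/S = 967.9 N/mm.
f_max = √(f_v² + f_b²) = √(148.2² + 967.9²) = 979.2 N/mm.
φr_n = 0.75 × 0.6 × 430 × (0.707 × 6) = 820.8 N/mm → NOT adequate.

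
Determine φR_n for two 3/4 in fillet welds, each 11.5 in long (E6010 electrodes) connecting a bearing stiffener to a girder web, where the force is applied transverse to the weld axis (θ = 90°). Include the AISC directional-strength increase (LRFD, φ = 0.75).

E60XX → F_EXX = 60 ksi.
t_e = 0.707 × 0.75 = 0.5302 in; A_we = 0.5302 × 23 = 12.2 in².
Directional factor: 1.0 + 0.5 sin^1.5(90°) = 1.5.
F_nw = 0.6 × 60 × 1.5 = 54 ksi.
φR_n = 0.75 × 54 × 12.2 = 493.9 kips.

φR_n ≈ 494 kips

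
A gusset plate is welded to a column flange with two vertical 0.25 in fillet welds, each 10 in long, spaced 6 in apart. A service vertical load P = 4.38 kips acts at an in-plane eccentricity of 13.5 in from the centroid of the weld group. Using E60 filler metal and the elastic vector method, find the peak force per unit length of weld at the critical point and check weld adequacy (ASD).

f_max ≈ 1.12 kip/in; adequate

E60XX → F_EXX = 60 ksi.
Total weld length L_w = 20 in. Treat welds as unit-width lines.
Polar moment about centroid: J = 2[d³/12 + d(b/2)²] = 2[10³/12 + 10×3²] = 346.7 in³.
Direct shear f_v = P/L_w = 4.38 / 20 = 0.219 kip/in (vertical).
Torsion M = P·e = 4.38 × 13.5 = 59.13 kip·in.
Critical point at (x, y) = (3, 5) from centroid. f_tx = M·y/J = 0.8528 kip/in; f_ty = M·x/J = 0.5117 kip/in.
Resultant f_max = √[f_tx² + (f_v + f_ty)²] = √[0.8528² + (0.219 + 0.5117)²] = 1.123 kip/in.
Capacity per unit length: r_n/Ω = (1/2.0) × 0.6 × 60 × (0.707 × 0.25) = 3.181 kip/in.
1.123 ≤ 3.181 → adequate.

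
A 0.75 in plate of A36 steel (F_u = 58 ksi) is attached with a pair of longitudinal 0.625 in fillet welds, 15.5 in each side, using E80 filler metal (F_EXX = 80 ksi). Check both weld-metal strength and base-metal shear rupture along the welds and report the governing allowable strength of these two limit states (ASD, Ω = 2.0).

R_n/Ω ≈ 329 kip (weld metal governs)

t_e = 0.707 × 0.625 = 0.4419 in; L = 31 in.
Weld metal: R_n/Ω = (1/2.0) × 0.6 × 80 × 0.4419 × 31 = 328.8 kip.
Base metal (shear rupture): R_n/Ω = (1/2.0) × 0.6 × 58 × 0.75 × 31 = 404.5 kip.
Governing: weld metal.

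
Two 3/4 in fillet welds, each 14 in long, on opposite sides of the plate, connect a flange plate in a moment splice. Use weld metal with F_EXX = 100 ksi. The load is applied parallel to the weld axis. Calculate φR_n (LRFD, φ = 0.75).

Effective throat t_e = 0.707 × 0.75 = 0.5302 in.
Total length L = 28 in; A_we = 0.5302 × 28 = 14.85 in².
F_nw = 0.6 F_EXX = 0.6 × 100 = 60 ksi.
φR_n = 0.75 × 60 × 14.85 = 668.1 kips.

φR_n ≈ 668 kips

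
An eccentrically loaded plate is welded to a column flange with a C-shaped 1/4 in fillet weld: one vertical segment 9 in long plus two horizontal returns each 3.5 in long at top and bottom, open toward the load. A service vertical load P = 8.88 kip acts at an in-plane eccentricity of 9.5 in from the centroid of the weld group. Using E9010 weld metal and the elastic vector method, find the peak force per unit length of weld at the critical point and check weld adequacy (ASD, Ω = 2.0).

E90XX → F_EXX = 90 ksi.
Total weld length L_w = 16 in. Treat welds as unit-width lines.
Centroid: x̄ = 2×3.5×1.75 / 16 = 0.7656 in from the vertical weld.
Polar moment about centroid: J = I_x + I_y = [9³/12 + 2×3.5×4.5²] + [9×0.7656² + 2(3.5³/12 + 3.5×0.9844²)] = 221.7 in³.
Direct shear f_v = P/L_w = 8.88 / 16 = 0.555 kip/in (vertical).
Torsion M = P·e = 8.88 × 9.5 = 84.36 kip·in.
Critical point at (x, y) = (2.734, 4.5) from centroid. f_tx = M·y/J = 1.712 kip/in; f_ty = M·x/J = 1.04 kip/in.
Resultant f_max = √[f_tx² + (f_v + f_ty)²] = √[1.712² + (0.555 + 1.04)²] = 2.34 kip/in.
Capacity per unit length: r_n/Ω = (1/2.0) × 0.6 × 90 × (0.707 × 0.25) = 4.772 kip/in.
2.34 ≤ 4.772 → adequate.

f_max ≈ 2.34 kip/in; adequate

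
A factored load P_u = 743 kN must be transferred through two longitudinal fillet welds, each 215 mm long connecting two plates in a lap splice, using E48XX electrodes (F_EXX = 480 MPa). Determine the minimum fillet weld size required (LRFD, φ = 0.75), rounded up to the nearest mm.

Total weld length L = 430 mm.
Required throat t_e = P_u / (φ × 0.6 F_EXX × L) = 743 / (0.75 × 0.6 × 480 × 430 × 10⁻³) = 8 mm.
Required leg w = t_e / 0.707 = 11.31 mm → use 12 mm.

w = 12 mm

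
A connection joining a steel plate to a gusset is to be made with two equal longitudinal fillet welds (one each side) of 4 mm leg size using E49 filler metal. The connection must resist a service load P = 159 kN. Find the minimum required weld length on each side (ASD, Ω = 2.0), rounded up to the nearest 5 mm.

E49XX → F_EXX = 490 MPa.
Throat t_e = 0.707 × 4 = 2.828 mm.
r_n/Ω = (0.6 × 490 × 2.828) / 2.0 = 415.7 N/mm = 0.4157 kN/mm.
L_req = P / (r_n/Ω) = 159 / 0.4157 = 382.5 mm total.
Per side: 382.5 / 2 = 191.2 mm.
Round up → use L = 195 mm on each side.

L = 195 mm on each side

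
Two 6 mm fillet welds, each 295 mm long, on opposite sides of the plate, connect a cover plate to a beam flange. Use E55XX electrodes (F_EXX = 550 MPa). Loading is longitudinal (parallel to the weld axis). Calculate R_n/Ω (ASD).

R_n/Ω ≈ 413 kN

Effective throat t_e = 0.707 × 6 = 4.242 mm.
Total length L = 590 mm; A_we = 4.242 × 590 = 2503 mm².
F_nw = 0.6 F_EXX = 0.6 × 550 = 330 MPa.
R_n = 330 × 2503 × 10⁻³ = 825.9 kN; R_n/Ω = 825.9/2.0 = 413 kN.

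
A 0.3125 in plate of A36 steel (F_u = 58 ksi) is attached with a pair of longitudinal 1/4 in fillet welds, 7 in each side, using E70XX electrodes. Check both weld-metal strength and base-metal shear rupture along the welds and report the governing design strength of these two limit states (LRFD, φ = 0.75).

φR_n ≈ 77.9 kips (weld metal governs)

E70XX → F_EXX = 70 ksi.
t_e = 0.707 × 0.25 = 0.1767 in; L = 14 in.
Weld metal: φR_n = 0.75 × 0.6 × 70 × 0.1767 × 14 = 77.95 kips.
Base metal (shear rupture): φR_n = 0.75 × 0.6 × 58 × 0.3125 × 14 = 114.2 kips.
Governing: weld metal.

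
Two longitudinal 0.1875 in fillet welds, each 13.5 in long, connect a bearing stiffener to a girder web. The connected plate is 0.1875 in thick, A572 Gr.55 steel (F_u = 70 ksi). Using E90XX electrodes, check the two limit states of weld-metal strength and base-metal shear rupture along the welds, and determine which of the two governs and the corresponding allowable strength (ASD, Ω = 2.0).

R_n/Ω ≈ 96.6 kips (weld metal governs)

E90XX → F_EXX = 90 ksi.
t_e = 0.707 × 0.1875 = 0.1326 in; L = 27 in.
Weld metal: R_n/Ω = (1/2.0) × 0.6 × 90 × 0.1326 × 27 = 96.64 kips.
Base metal (shear rupture): R_n/Ω = (1/2.0) × 0.6 × 70 × 0.1875 × 27 = 106.3 kips.
Governing: weld metal.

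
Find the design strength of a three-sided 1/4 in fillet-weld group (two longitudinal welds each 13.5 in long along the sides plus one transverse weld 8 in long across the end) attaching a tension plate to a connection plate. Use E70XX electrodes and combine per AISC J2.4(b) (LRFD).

φR_n ≈ 195 kip

E70XX → F_EXX = 70 ksi.
t_e = 0.707 × 0.25 = 0.1767 in.
R_nwl = 0.6 × 70 × 0.1767 × 27 = 200.4 kip (longitudinal, 2 welds).
R_nwt = 0.6 × 70 × 0.1767 × 8 = 59.39 kip (transverse, base value).
(i) R_nwl + R_nwt = 259.8 kip; (ii) 0.85 R_nwl + 1.5 R_nwt = 259.5 kip.
R_n = max = 259.8 kip [governs: (i)]; φR_n = 194.9 kip.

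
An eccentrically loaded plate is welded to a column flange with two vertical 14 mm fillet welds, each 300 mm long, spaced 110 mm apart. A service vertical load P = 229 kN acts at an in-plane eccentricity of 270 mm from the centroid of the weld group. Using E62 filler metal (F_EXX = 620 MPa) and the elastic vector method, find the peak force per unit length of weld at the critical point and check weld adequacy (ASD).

Total weld length L_w = 600 mm. Treat welds as unit-width lines.
Polar moment about centroid: J = 2[d³/12 + d(b/2)²] = 2[300³/12 + 300×55²] = 6315000 mm³.
Direct shear f_v = P/L_w = 229×10³ / 600 = 381.7 N/mm (vertical).
Torsion M = P·e = 229×10³ × 270 = 61830000 N·mm.
Critical point at (x, y) = (55, 150) from centroid. f_tx = M·y/J = 1469 N/mm; f_ty = M·x/J = 538.5 N/mm.
Resultant f_max = √[f_tx² + (f_v + f_ty)²] = √[1469² + (381.7 + 538.5)²] = 1733 N/mm.
Capacity per unit length: r_n/Ω = (1/2.0) × 0.6 × 620 × (0.707 × 14) = 1841 N/mm.
1733 ≤ 1841 → adequate.

f_max ≈ 1730 N/mm; adequate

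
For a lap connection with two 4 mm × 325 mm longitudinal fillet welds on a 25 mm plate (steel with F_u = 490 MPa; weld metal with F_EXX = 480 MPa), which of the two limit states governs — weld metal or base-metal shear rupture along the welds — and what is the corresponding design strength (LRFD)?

t_e = 0.707 × 4 = 2.828 mm; L = 650 mm.
Weld metal: φR_n = 0.75 × 0.6 × 480 × 2.828 × 650 × 10⁻³ = 397.1 kN.
Base metal (shear rupture): φR_n = 0.75 × 0.6 × 490 × 25 × 650 × 10⁻³ = 3583 kN.
Governing: weld metal.

φR_n ≈ 397 kN (weld metal governs)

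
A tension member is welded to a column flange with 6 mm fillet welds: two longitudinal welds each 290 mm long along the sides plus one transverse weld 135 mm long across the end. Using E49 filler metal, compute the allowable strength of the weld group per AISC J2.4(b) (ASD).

R_n/Ω ≈ 446 kN

E49XX → F_EXX = 490 MPa.
t_e = 0.707 × 6 = 4.242 mm.
R_nwl = 0.6 × 490 × 4.242 × 580 × 10⁻³ = 723.3 kN (longitudinal, 2 welds).
R_nwt = 0.6 × 490 × 4.242 × 135 × 10⁻³ = 168.4 kN (transverse, base value).
(i) R_nwl + R_nwt = 891.7 kN; (ii) 0.85 R_nwl + 1.5 R_nwt = 867.4 kN.
R_n = max = 891.7 kN [governs: (i)]; R_n/Ω = 445.9 kN.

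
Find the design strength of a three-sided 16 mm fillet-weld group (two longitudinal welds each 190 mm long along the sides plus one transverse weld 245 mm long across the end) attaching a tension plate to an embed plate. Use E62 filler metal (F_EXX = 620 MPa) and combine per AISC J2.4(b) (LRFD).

t_e = 0.707 × 16 = 11.31 mm.
R_nwl = 0.6 × 620 × 11.31 × 380 × 10⁻³ = 1599 kN (longitudinal, 2 welds).
R_nwt = 0.6 × 620 × 11.31 × 245 × 10⁻³ = 1031 kN (transverse, base value).
(i) R_nwl + R_nwt = 2630 kN; (ii) 0.85 R_nwl + 1.5 R_nwt = 2906 kN.
R_n = max = 2906 kN [governs: (ii)]; φR_n = 2179 kN.

φR_n ≈ 2180 kN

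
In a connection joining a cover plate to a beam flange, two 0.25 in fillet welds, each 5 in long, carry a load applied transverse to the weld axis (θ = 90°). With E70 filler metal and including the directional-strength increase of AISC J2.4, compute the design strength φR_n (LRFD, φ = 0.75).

E70XX → F_EXX = 70 ksi.
t_e = 0.707 × 0.25 = 0.1767 in; A_we = 0.1767 × 10 = 1.767 in².
Directional factor: 1.0 + 0.5 sin^1.5(90°) = 1.5.
F_nw = 0.6 × 70 × 1.5 = 63 ksi.
φR_n = 0.75 × 63 × 1.767 = 83.51 kip.

φR_n ≈ 83.5 kip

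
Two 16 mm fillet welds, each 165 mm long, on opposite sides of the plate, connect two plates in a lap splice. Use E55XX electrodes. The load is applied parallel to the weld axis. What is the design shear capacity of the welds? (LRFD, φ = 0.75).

φR_n ≈ 924 kN

E55XX → F_EXX = 550 MPa.
Effective throat t_e = 0.707 × 16 = 11.31 mm.
Total length L = 330 mm; A_we = 11.31 × 330 = 3733 mm².
F_nw = 0.6 F_EXX = 0.6 × 550 = 330 MPa.
φR_n = 0.75 × 330 × 3733 × 10⁻³ = 923.9 kN.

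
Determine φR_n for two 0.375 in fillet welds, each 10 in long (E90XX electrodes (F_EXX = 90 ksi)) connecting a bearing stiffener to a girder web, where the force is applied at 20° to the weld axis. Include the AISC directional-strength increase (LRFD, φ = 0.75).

φR_n ≈ 236 kips

t_e = 0.707 × 0.375 = 0.2651 in; A_we = 0.2651 × 20 = 5.303 in².
Directional factor: 1.0 + 0.5 sin^1.5(20°) = 1.1.
F_nw = 0.6 × 90 × 1.1 = 59.4 ksi.
φR_n = 0.75 × 59.4 × 5.303 = 236.2 kips.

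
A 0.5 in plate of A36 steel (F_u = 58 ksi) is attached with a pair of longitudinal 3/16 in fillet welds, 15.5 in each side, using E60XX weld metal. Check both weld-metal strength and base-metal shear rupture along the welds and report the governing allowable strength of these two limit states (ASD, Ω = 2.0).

R_n/Ω ≈ 74 kips (weld metal governs)

E60XX → F_EXX = 60 ksi.
t_e = 0.707 × 0.1875 = 0.1326 in; L = 31 in.
Weld metal: R_n/Ω = (1/2.0) × 0.6 × 60 × 0.1326 × 31 = 73.97 kips.
Base metal (shear rupture): R_n/Ω = (1/2.0) × 0.6 × 58 × 0.5 × 31 = 269.7 kips.
Governing: weld metal.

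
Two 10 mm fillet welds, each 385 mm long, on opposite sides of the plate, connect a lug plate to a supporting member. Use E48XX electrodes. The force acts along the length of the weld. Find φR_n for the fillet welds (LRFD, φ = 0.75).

E48XX → F_EXX = 480 MPa.
Effective throat t_e = 0.707 × 10 = 7.07 mm.
Total length L = 770 mm; A_we = 7.07 × 770 = 5444 mm².
F_nw = 0.6 F_EXX = 0.6 × 480 = 288 MPa.
φR_n = 0.75 × 288 × 5444 × 10⁻³ = 1176 kN.

φR_n ≈ 1180 kN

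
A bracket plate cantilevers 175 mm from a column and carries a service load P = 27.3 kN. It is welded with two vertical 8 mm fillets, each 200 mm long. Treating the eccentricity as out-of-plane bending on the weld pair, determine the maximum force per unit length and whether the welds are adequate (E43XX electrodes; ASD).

f_max ≈ 365 N/mm; adequate

E43XX → F_EXX = 430 MPa.
L_w = 2 × 200 = 400 mm; section modulus (unit throat) S = 2 × L²/6 = 13330 mm².
Direct shear f_v = P/L_w = 27.3×10³/400 = 68.25 N/mm.
Moment M = P × e = 27.3×10³ × 175 = 4777500 N·mm; bending f_b = M/S = 358.3 N/mm.
f_max = √(f_v² + f_b²) = √(68.25² + 358.3²) = 364.8 N/mm.
r_n/Ω = (1/2.0) × 0.6 × 430 × (0.707 × 8) = 729.6 N/mm → adequate.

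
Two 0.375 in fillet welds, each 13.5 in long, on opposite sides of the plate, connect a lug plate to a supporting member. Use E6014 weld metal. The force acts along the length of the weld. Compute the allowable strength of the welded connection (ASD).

R_n/Ω ≈ 129 kip

E60XX → F_EXX = 60 ksi.
Effective throat t_e = 0.707 × 0.375 = 0.2651 in.
Total length L = 27 in; A_we = 0.2651 × 27 = 7.158 in².
F_nw = 0.6 F_EXX = 0.6 × 60 = 36 ksi.
R_n = 36 × 7.158 = 257.7 kip; R_n/Ω = 257.7/2.0 = 128.9 kip.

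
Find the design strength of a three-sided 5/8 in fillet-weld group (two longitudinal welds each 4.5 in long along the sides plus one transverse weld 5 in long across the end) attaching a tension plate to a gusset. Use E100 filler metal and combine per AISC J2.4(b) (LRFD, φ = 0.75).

φR_n ≈ 301 kips

E100XX → F_EXX = 100 ksi.
t_e = 0.707 × 0.625 = 0.4419 in.
R_nwl = 0.6 × 100 × 0.4419 × 9 = 238.6 kips (longitudinal, 2 welds).
R_nwt = 0.6 × 100 × 0.4419 × 5 = 132.6 kips (transverse, base value).
(i) R_nwl + R_nwt = 371.2 kips; (ii) 0.85 R_nwl + 1.5 R_nwt = 401.7 kips.
R_n = max = 401.7 kips [governs: (ii)]; φR_n = 301.2 kips.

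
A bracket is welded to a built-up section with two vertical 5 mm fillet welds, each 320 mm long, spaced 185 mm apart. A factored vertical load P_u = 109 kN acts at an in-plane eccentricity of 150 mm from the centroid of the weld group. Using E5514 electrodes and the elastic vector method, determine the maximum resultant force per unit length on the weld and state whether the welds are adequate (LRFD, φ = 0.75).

f_max ≈ 390 N/mm; adequate

E55XX → F_EXX = 550 MPa.
Total weld length L_w = 640 mm. Treat welds as unit-width lines.
Polar moment about centroid: J = 2[d³/12 + d(b/2)²] = 2[320³/12 + 320×92.5²] = 10940000 mm³.
Direct shear f_v = P/L_w = 109×10³ / 640 = 170.3 N/mm (vertical).
Torsion M = P·e = 109×10³ × 150 = 16350000 N·mm.
Critical point at (x, y) = (92.5, 160) from centroid. f_tx = M·y/J = 239.2 N/mm; f_ty = M·x/J = 138.3 N/mm.
Resultant f_max = √[f_tx² + (f_v + f_ty)²] = √[239.2² + (170.3 + 138.3)²] = 390.4 N/mm.
Capacity per unit length: φr_n = 0.75 × 0.6 × 550 × (0.707 × 5) = 874.9 N/mm.
390.4 ≤ 874.9 → adequate.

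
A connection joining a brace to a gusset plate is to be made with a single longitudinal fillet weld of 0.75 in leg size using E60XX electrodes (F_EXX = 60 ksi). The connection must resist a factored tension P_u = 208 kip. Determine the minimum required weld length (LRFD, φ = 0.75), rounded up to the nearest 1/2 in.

Throat t_e = 0.707 × 0.75 = 0.5302 in.
φr_n = 0.75 × 0.6 × 60 × 0.5302 = 14.32 kip/in.
L_req = P_u / φr_n = 208 / 14.32 = 14.53 in total.
Round up → use L = 15 in.

L = 15 in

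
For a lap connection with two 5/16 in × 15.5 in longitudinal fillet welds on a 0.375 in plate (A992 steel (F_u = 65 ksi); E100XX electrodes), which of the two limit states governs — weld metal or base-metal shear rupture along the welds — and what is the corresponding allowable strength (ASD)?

E100XX → F_EXX = 100 ksi.
t_e = 0.707 × 0.3125 = 0.2209 in; L = 31 in.
Weld metal: R_n/Ω = (1/2.0) × 0.6 × 100 × 0.2209 × 31 = 205.5 kips.
Base metal (shear rupture): R_n/Ω = (1/2.0) × 0.6 × 65 × 0.375 × 31 = 226.7 kips.
Governing: weld metal.

R_n/Ω ≈ 205 kips (weld metal governs)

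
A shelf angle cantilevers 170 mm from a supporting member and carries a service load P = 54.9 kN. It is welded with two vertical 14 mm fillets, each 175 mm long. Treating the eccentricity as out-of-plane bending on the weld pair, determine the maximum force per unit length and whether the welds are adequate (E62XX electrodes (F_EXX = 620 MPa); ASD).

L_w = 2 × 175 = 350 mm; section modulus (unit throat) S = 2 × L²/6 = 10210 mm².
Direct shear f_v = P/L_w = 54.9×10³/350 = 156.9 N/mm.
Moment M = P × e = 54.9×10³ × 170 = 9333000 N·mm; bending f_b = M/S = 914.3 N/mm.
f_max = √(f_v² + f_b²) = √(156.9² + 914.3²) = 927.6 N/mm.
r_n/Ω = (1/2.0) × 0.6 × 620 × (0.707 × 14) = 1841 N/mm → adequate.

f_max ≈ 928 N/mm; adequate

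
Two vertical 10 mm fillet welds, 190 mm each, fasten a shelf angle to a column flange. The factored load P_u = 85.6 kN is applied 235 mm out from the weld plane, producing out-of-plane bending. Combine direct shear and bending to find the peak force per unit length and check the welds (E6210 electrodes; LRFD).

f_max ≈ 1690 N/mm; adequate

E62XX → F_EXX = 620 MPa.
L_w = 2 × 190 = 380 mm; section modulus (unit throat) S = 2 × L²/6 = 12030 mm².
Direct shear f_v = P/L_w = 85.6×10³/380 = 225.3 N/mm.
Moment M = P × e = 85.6×10³ × 235 = 20116000 N·mm; bending f_b = M/S = 1672 N/mm.
f_max = √(f_v² + f_b²) = √(225.3² + 1672²) = 1687 N/mm.
φr_n = 0.75 × 0.6 × 620 × (0.707 × 10) = 1973 N/mm → adequate.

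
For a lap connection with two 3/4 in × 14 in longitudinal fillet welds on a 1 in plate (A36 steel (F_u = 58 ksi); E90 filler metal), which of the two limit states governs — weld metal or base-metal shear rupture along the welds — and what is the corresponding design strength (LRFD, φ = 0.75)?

φR_n ≈ 601 kips (weld metal governs)

E90XX → F_EXX = 90 ksi.
t_e = 0.707 × 0.75 = 0.5302 in; L = 28 in.
Weld metal: φR_n = 0.75 × 0.6 × 90 × 0.5302 × 28 = 601.3 kips.
Base metal (shear rupture): φR_n = 0.75 × 0.6 × 58 × 1 × 28 = 730.8 kips.
Governing: weld metal.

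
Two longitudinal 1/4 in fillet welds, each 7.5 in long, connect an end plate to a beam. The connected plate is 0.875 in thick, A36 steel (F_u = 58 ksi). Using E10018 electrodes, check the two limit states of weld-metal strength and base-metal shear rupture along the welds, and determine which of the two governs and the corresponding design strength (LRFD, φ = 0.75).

φR_n ≈ 119 kip (weld metal governs)

E100XX → F_EXX = 100 ksi.
t_e = 0.707 × 0.25 = 0.1767 in; L = 15 in.
Weld metal: φR_n = 0.75 × 0.6 × 100 × 0.1767 × 15 = 119.3 kip.
Base metal (shear rupture): φR_n = 0.75 × 0.6 × 58 × 0.875 × 15 = 342.6 kip.
Governing: weld metal.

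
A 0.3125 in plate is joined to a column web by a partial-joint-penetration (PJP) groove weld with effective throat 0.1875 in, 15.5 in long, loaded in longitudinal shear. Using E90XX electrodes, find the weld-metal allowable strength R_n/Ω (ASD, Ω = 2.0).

R_n/Ω ≈ 78.5 kips

E90XX → F_EXX = 90 ksi.
Effective throat (given) t_e = 0.1875 in.
A_we = 0.1875 × 15.5 = 2.906 in².
F_nw = 0.6 F_EXX = 54 ksi.
R_n/Ω = (54 × 2.906) / 2.0 = 78.47 kips.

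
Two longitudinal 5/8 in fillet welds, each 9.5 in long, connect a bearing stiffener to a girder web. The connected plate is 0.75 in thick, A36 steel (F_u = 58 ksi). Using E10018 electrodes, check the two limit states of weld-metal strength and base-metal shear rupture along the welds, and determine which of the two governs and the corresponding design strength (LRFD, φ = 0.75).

φR_n ≈ 372 kip (base-metal shear rupture governs)

E100XX → F_EXX = 100 ksi.
t_e = 0.707 × 0.625 = 0.4419 in; L = 19 in.
Weld metal: φR_n = 0.75 × 0.6 × 100 × 0.4419 × 19 = 377.8 kip.
Base metal (shear rupture): φR_n = 0.75 × 0.6 × 58 × 0.75 × 19 = 371.9 kip.
Governing: base-metal shear rupture.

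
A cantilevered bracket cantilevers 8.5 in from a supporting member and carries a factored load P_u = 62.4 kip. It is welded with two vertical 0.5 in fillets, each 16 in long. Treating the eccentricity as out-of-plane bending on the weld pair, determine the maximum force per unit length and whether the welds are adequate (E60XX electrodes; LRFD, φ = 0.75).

f_max ≈ 6.51 kip/in; adequate

E60XX → F_EXX = 60 ksi.
L_w = 2 × 16 = 32 in; section modulus (unit throat) S = 2 × L²/6 = 85.33 in².
Direct shear f_v = P/L_w = 62.4/32 = 1.95 kip/in.
Moment M = P × e = 62.4 × 8.5 = 530.4 kip·in; bending f_b = M/S = 6.216 kip/in.
f_max = √(f_v² + f_b²) = √(1.95² + 6.216²) = 6.514 kip/in.
φr_n = 0.75 × 0.6 × 60 × (0.707 × 0.5) = 9.544 kip/in → adequate.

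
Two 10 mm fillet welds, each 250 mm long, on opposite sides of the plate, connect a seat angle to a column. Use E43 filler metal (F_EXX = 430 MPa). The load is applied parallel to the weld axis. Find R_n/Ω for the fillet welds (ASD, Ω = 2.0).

Effective throat t_e = 0.707 × 10 = 7.07 mm.
Total length L = 500 mm; A_we = 7.07 × 500 = 3535 mm².
F_nw = 0.6 F_EXX = 0.6 × 430 = 258 MPa.
R_n = 258 × 3535 × 10⁻³ = 912 kN; R_n/Ω = 912/2.0 = 456 kN.

R_n/Ω ≈ 456 kN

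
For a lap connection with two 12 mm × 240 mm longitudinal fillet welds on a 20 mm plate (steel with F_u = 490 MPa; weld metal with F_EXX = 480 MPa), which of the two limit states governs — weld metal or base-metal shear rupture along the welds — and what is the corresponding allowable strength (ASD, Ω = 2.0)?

t_e = 0.707 × 12 = 8.484 mm; L = 480 mm.
Weld metal: R_n/Ω = (1/2.0) × 0.6 × 480 × 8.484 × 480 × 10⁻³ = 586.4 kN.
Base metal (shear rupture): R_n/Ω = (1/2.0) × 0.6 × 490 × 20 × 480 × 10⁻³ = 1411 kN.
Governing: weld metal.

R_n/Ω ≈ 586 kN (weld metal governs)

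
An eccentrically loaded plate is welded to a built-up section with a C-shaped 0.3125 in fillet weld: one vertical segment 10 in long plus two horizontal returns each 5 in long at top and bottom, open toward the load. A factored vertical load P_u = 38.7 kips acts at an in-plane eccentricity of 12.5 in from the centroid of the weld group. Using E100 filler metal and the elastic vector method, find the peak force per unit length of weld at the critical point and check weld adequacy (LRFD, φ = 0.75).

f_max ≈ 9.14 kip/in; adequate

E100XX → F_EXX = 100 ksi.
Total weld length L_w = 20 in. Treat welds as unit-width lines.
Centroid: x̄ = 2×5×2.5 / 20 = 1.25 in from the vertical weld.
Polar moment about centroid: J = I_x + I_y = [10³/12 + 2×5×5²] + [10×1.25² + 2(5³/12 + 5×1.25²)] = 385.4 in³.
Direct shear f_v = P/L_w = 38.7 / 20 = 1.935 kip/in (vertical).
Torsion M = P·e = 38.7 × 12.5 = 483.75 kip·in.
Critical point at (x, y) = (3.75, 5) from centroid. f_tx = M·y/J = 6.276 kip/in; f_ty = M·x/J = 4.707 kip/in.
Resultant f_max = √[f_tx² + (f_v + f_ty)²] = √[6.276² + (1.935 + 4.707)²] = 9.138 kip/in.
Capacity per unit length: φr_n = 0.75 × 0.6 × 100 × (0.707 × 0.3125) = 9.942 kip/in.
9.138 ≤ 9.942 → adequate.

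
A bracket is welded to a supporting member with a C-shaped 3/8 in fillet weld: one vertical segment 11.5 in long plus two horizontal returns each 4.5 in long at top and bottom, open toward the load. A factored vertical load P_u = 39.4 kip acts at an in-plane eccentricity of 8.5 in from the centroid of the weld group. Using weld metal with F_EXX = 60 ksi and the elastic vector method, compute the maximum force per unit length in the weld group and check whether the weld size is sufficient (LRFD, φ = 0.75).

f_max ≈ 6.08 kip/in; adequate

Total weld length L_w = 20.5 in. Treat welds as unit-width lines.
Centroid: x̄ = 2×4.5×2.25 / 20.5 = 0.9878 in from the vertical weld.
Polar moment about centroid: J = I_x + I_y = [11.5³/12 + 2×4.5×5.75²] + [11.5×0.9878² + 2(4.5³/12 + 4.5×1.262²)] = 465 in³.
Direct shear f_v = P/L_w = 39.4 / 20.5 = 1.922 kip/in (vertical).
Torsion M = P·e = 39.4 × 8.5 = 334.9 kip·in.
Critical point at (x, y) = (3.512, 5.75) from centroid. f_tx = M·y/J = 4.141 kip/in; f_ty = M·x/J = 2.529 kip/in.
Resultant f_max = √[f_tx² + (f_v + f_ty)²] = √[4.141² + (1.922 + 2.529)²] = 6.079 kip/in.
Capacity per unit length: φr_n = 0.75 × 0.6 × 60 × (0.707 × 0.375) = 7.158 kip/in.
6.079 ≤ 7.158 → adequate.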